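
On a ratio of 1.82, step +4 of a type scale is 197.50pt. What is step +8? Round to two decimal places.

2166.97pt

197.50 × 1.82⁴ = 197.50 × 10.97199 ≈ 2166.969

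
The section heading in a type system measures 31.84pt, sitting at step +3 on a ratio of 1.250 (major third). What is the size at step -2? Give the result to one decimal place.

10.4pt

Moving from step +3 to step -2 is 5 steps down, so divide by r⁵.
31.84 ÷ 1.250⁵ = 31.84 ÷ 3.05176 ≈ 10.433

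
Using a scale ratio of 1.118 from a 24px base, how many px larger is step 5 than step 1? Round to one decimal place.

15.1px

Step 1: 24.0 × 1.118 = 26.832px
Step 5: 24.0 × 1.118⁵ = 41.920px
Difference: 41.920 − 26.832 = 15.088px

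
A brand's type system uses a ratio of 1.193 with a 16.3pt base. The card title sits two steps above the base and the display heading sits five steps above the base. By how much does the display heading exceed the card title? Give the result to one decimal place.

16.2pt

Step 2: 16.3 × 1.193² = 23.199pt
Step 5: 16.3 × 1.193⁵ = 39.390pt
Difference: 39.390 − 23.199 = 16.191pt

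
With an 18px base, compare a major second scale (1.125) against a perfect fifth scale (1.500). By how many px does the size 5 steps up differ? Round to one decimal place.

Major second: 18.0 × 1.125⁵ = 32.437px
Perfect fifth: 18.0 × 1.500⁵ = 136.688px
Difference: 136.688 − 32.437 = 104.251px

104.3px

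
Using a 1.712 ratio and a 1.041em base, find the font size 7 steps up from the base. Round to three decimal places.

Every step multiplies by the scale ratio.
1.041 × 1.712⁷ = 1.041 × 43.10487 ≈ 44.872

44.872em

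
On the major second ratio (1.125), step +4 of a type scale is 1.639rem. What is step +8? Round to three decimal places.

1.639 × 1.125⁴ = 1.639 × 1.60181 ≈ 2.625

2.625rem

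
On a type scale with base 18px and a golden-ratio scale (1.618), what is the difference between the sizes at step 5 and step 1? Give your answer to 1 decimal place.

Step 1: 18.0 × 1.618 = 29.124px
Step 5: 18.0 × 1.618⁵ = 199.602px
Difference: 199.602 − 29.124 = 170.478px

170.5px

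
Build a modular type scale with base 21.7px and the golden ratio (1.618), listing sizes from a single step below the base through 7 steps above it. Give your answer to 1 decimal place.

Step -1: 21.7 ÷ 1.618 = 13.4
Step 0: 21.7px
Step 1: 21.7 × 1.618 = 35.1
Step 2: 21.7 × 1.618² = 56.8
Step 3: 21.7 × 1.618³ = 91.9
Step 4: 21.7 × 1.618⁴ = 148.7
Step 5: 21.7 × 1.618⁵ = 240.6
Step 6: 21.7 × 1.618⁶ = 389.3
Step 7: 21.7 × 1.618⁷ = 630.0

13.4px, 21.7px, 35.1px, 56.8px, 91.9px, 148.7px, 240.6px, 389.3px, 630.0px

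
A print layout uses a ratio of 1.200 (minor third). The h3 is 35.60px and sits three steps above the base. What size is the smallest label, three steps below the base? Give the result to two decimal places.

11.92px

35.60 ÷ 1.200⁶ = 35.60 ÷ 2.98598 ≈ 11.922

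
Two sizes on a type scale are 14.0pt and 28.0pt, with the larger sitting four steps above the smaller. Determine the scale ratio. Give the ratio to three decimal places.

r⁴ = 28.0 / 14.0, so r = (28.0/14.0)^(1/4).
r = 2.0000^(1/4) ≈ 1.1892

1.189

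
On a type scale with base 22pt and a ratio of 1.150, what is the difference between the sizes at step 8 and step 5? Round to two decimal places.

Step 5: 22.0 × 1.150⁵ = 44.2499pt
Step 8: 22.0 × 1.150⁸ = 67.2985pt
Difference: 67.2985 − 44.2499 = 23.0486pt

23.05pt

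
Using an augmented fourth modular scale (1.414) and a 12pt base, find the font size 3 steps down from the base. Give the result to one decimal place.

12.0 ÷ 1.414³ = 12.0 ÷ 2.82715 ≈ 4.24

4.2pt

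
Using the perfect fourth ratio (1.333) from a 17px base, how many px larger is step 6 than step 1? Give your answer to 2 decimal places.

72.71px

Step 1: 17.0 × 1.333 = 22.6610px
Step 6: 17.0 × 1.333⁶ = 95.3740px
Difference: 95.3740 − 22.6610 = 72.7130px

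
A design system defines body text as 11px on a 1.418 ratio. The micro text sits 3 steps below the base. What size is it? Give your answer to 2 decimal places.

3.86px

Each step on a modular scale multiplies by the ratio, so the size n steps from the base is base × ratioⁿ.
11.0 ÷ 1.418³ = 11.0 ÷ 2.85121 ≈ 3.86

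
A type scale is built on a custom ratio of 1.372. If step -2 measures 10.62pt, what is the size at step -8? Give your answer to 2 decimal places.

The gap is -8 − (-2) = -6 steps, so the factor is 1.372^-6.
10.62 ÷ 1.372⁶ = 10.62 ÷ 6.66998 ≈ 1.592

1.59pt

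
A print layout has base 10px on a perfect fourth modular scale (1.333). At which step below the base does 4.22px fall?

3

1.333ⁿ = 10 / 4.22 = 2.3697
n = ln(2.3697) / ln(1.333) = 0.8627 / 0.2874 ≈ 3.00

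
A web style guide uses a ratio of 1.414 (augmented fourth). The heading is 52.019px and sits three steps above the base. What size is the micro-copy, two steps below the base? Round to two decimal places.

9.20px

The gap is -2 − (3) = -5 steps, so the factor is 1.414^-5.
52.019 ÷ 1.414⁵ = 52.019 ÷ 5.65258 ≈ 9.203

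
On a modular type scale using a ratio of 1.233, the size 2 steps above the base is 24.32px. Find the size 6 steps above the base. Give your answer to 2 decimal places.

Moving from step +2 to step +6 is 4 steps up, so multiply by r⁴.
24.32 × 1.233⁴ = 24.32 × 2.31128 ≈ 56.210

56.21px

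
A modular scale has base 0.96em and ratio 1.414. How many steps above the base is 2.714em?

1.414ⁿ = 2.714 / 0.96 = 2.8271
n = ln(2.8271) / ln(1.414) = 1.0392 / 0.3464 ≈ 3.00

3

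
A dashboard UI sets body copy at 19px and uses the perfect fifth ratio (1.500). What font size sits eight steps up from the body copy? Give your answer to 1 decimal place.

486.9px

A modular type scale is a geometric sequence: sizeₙ = base × rⁿ.
19.0 × 1.500⁸ = 19.0 × 25.62891 ≈ 486.95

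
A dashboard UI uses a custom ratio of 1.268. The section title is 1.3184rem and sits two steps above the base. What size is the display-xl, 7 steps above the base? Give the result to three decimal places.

4.322rem

1.3184 × 1.268⁵ = 1.3184 × 3.27790 ≈ 4.322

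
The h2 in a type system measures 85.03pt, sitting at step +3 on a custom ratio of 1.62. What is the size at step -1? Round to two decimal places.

85.03 ÷ 1.62⁴ = 85.03 ÷ 6.88748 ≈ 12.346

12.35pt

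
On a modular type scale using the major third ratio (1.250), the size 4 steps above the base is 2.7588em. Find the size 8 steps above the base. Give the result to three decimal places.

6.735em

2.7588 × 1.250⁴ = 2.7588 × 2.44141 ≈ 6.735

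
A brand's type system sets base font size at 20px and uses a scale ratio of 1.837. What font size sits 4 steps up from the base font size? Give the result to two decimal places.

227.75px

A modular type scale is a geometric sequence: sizeₙ = base × rⁿ.
20.0 × 1.837⁴ = 20.0 × 11.38772 ≈ 227.75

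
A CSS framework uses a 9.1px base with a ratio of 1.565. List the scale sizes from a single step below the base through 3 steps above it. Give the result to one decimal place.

Step -1: 9.1 ÷ 1.565 = 5.8
Step 0: 9.1px
Step 1: 9.1 × 1.565 = 14.2
Step 2: 9.1 × 1.565² = 22.3
Step 3: 9.1 × 1.565³ = 34.9

5.8px, 9.1px, 14.2px, 22.3px, 34.9px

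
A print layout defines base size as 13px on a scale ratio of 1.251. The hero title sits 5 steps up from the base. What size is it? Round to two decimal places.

39.83px

A modular type scale is a geometric sequence: sizeₙ = base × rⁿ.
13.0 × 1.251⁵ = 13.0 × 3.06398 ≈ 39.83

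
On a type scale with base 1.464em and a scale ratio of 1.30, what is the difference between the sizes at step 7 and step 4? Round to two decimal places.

Step 4: 1.464 × 1.30⁴ = 4.1813em
Step 7: 1.464 × 1.30⁷ = 9.1864em
Difference: 9.1864 − 4.1813 = 5.0051em

5.01em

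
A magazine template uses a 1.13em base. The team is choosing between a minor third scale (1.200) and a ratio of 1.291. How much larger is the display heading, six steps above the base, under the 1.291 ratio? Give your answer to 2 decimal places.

1.86em

Minor third: 1.13 × 1.200⁶ = 3.3742em
At 1.291: 1.13 × 1.291⁶ = 5.2316em
Difference: 5.2316 − 3.3742 = 1.8574em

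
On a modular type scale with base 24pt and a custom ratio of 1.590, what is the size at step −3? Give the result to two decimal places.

24.0 ÷ 1.590³ = 24.0 ÷ 4.01968 ≈ 5.97

5.97pt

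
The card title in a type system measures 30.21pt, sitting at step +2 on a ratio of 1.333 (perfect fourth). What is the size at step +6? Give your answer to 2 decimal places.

Moving from step +2 to step +6 is 4 steps up, so multiply by r⁴.
30.21 × 1.333⁴ = 30.21 × 3.15733 ≈ 95.383

95.38pt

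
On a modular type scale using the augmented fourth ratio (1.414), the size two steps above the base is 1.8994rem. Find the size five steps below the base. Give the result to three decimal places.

0.168rem

1.8994 ÷ 1.414⁷ = 1.8994 ÷ 11.30175 ≈ 0.168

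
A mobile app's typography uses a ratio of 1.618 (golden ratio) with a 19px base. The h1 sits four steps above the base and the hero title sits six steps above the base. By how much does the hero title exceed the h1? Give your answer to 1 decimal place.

210.7px

Step 4: 19.0 × 1.618⁴ = 130.217px
Step 6: 19.0 × 1.618⁶ = 340.898px
Difference: 340.898 − 130.217 = 210.681px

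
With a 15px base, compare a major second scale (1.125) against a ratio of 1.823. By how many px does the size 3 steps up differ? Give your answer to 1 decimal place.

Major second: 15.0 × 1.125³ = 21.357px
At 1.823: 15.0 × 1.823³ = 90.876px
Difference: 90.876 − 21.357 = 69.519px

69.5px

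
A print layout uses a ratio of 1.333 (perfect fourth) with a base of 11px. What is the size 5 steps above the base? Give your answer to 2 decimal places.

46.30px

11.0 × 1.333⁵ = 11.0 × 4.20873 ≈ 46.30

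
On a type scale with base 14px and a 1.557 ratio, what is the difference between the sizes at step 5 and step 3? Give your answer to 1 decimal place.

Step 3: 14.0 × 1.557³ = 52.844px
Step 5: 14.0 × 1.557⁵ = 128.106px
Difference: 128.106 − 52.844 = 75.262px

75.3px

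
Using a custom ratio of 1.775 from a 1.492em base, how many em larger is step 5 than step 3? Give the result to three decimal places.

17.944em

Step 3: 1.492 × 1.775³ = 8.34380em
Step 5: 1.492 × 1.775⁵ = 26.28819em
Difference: 26.28819 − 8.34380 = 17.94439em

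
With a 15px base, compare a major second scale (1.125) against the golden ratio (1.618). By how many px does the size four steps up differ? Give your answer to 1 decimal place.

Major second: 15.0 × 1.125⁴ = 24.027px
Golden ratio: 15.0 × 1.618⁴ = 102.803px
Difference: 102.803 − 24.027 = 78.776px

78.8px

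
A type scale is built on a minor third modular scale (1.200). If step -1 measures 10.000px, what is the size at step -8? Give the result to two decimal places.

10.000 ÷ 1.200⁷ = 10.000 ÷ 3.58318 ≈ 2.791

2.79px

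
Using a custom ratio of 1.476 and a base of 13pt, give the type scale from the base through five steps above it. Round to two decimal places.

Step 0: 13pt
Step 1: 13.0 × 1.476 = 19.19
Step 2: 13.0 × 1.476² = 28.32
Step 3: 13.0 × 1.476³ = 41.80
Step 4: 13.0 × 1.476⁴ = 61.70
Step 5: 13.0 × 1.476⁵ = 91.07

13.00pt, 19.19pt, 28.32pt, 41.80pt, 61.70pt, 91.07pt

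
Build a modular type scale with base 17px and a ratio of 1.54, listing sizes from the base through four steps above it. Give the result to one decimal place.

Step 0: 17px
Step 1: 17.0 × 1.54 = 26.2
Step 2: 17.0 × 1.54² = 40.3
Step 3: 17.0 × 1.54³ = 62.1
Step 4: 17.0 × 1.54⁴ = 95.6

17.0px, 26.2px, 40.3px, 62.1px, 95.6px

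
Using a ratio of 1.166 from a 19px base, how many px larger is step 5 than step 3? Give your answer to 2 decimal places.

10.83px

Step 3: 19.0 × 1.166³ = 30.1196px
Step 5: 19.0 × 1.166⁵ = 40.9493px
Difference: 40.9493 − 30.1196 = 10.8297px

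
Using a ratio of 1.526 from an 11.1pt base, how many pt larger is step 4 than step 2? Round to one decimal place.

Step 2: 11.1 × 1.526² = 25.848pt
Step 4: 11.1 × 1.526⁴ = 60.192pt
Difference: 60.192 − 25.848 = 34.344pt

34.3pt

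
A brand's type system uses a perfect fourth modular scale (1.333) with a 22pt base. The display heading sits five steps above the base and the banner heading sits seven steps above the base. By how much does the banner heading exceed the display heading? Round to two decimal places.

Step 5: 22.0 × 1.333⁵ = 92.5920pt
Step 7: 22.0 × 1.333⁷ = 164.5257pt
Difference: 164.5257 − 92.5920 = 71.9337pt

71.93pt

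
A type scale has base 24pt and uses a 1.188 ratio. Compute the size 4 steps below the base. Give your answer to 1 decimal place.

12.0pt

Each step on a modular scale multiplies by the ratio, so the size n steps from the base is base × ratioⁿ.
24.0 ÷ 1.188⁴ = 24.0 ÷ 1.99189 ≈ 12.05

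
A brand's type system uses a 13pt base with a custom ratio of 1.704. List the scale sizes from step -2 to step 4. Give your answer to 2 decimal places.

Step -2: 13.0 ÷ 1.704² = 4.48
Step -1: 13.0 ÷ 1.704 = 7.63
Step 0: 13pt
Step 1: 13.0 × 1.704 = 22.15
Step 2: 13.0 × 1.704² = 37.75
Step 3: 13.0 × 1.704³ = 64.32
Step 4: 13.0 × 1.704⁴ = 109.60

4.48pt, 7.63pt, 13.00pt, 22.15pt, 37.75pt, 64.32pt, 109.60pt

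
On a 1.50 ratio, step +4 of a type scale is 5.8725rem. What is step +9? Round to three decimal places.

5.8725 × 1.50⁵ = 5.8725 × 7.59375 ≈ 44.594

44.594rem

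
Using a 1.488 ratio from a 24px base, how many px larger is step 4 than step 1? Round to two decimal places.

Step 1: 24.0 × 1.488 = 35.7120px
Step 4: 24.0 × 1.488⁴ = 117.6584px
Difference: 117.6584 − 35.7120 = 81.9464px

81.95px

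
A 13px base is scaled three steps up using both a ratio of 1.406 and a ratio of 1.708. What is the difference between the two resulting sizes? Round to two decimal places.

28.64px

At 1.406: 13.0 × 1.406³ = 36.1326px
At 1.708: 13.0 × 1.708³ = 64.7749px
Difference: 64.7749 − 36.1326 = 28.6423px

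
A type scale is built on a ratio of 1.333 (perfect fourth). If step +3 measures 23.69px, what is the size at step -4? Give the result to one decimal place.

23.69 ÷ 1.333⁷ = 23.69 ÷ 7.47844 ≈ 3.168

3.2px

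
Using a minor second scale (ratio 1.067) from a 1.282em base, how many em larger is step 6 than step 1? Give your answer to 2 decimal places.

Step 1: 1.282 × 1.067 = 1.3679em
Step 6: 1.282 × 1.067⁶ = 1.8918em
Difference: 1.8918 − 1.3679 = 0.5239em

0.52em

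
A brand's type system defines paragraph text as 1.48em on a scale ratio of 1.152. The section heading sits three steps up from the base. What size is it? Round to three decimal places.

2.263em

Every step multiplies by the scale ratio.
1.48 × 1.152³ = 1.48 × 1.52882 ≈ 2.263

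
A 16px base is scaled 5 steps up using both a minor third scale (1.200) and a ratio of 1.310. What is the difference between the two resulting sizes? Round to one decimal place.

21.9px

Minor third: 16.0 × 1.200⁵ = 39.813px
At 1.310: 16.0 × 1.310⁵ = 61.727px
Difference: 61.727 − 39.813 = 21.914px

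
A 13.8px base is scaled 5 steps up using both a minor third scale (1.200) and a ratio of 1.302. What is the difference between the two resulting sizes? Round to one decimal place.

17.3px

Minor third: 13.8 × 1.200⁵ = 34.339px
At 1.302: 13.8 × 1.302⁵ = 51.634px
Difference: 51.634 − 34.339 = 17.295px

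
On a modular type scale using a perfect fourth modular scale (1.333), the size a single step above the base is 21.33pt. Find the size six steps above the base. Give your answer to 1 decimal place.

89.8pt

Moving from step +1 to step +6 is 5 steps up, so multiply by r⁵.
21.33 × 1.333⁵ = 21.33 × 4.20873 ≈ 89.772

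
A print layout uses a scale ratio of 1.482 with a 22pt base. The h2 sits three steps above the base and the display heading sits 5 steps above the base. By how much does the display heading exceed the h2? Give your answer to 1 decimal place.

85.7pt

Step 3: 22.0 × 1.482³ = 71.609pt
Step 5: 22.0 × 1.482⁵ = 157.276pt
Difference: 157.276 − 71.609 = 85.667pt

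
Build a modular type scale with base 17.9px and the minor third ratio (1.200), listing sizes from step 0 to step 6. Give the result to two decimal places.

Step 0: 17.9px
Step 1: 17.9 × 1.200 = 21.48
Step 2: 17.9 × 1.200² = 25.78
Step 3: 17.9 × 1.200³ = 30.93
Step 4: 17.9 × 1.200⁴ = 37.12
Step 5: 17.9 × 1.200⁵ = 44.54
Step 6: 17.9 × 1.200⁶ = 53.45

17.90px, 21.48px, 25.78px, 30.93px, 37.12px, 44.54px, 53.45px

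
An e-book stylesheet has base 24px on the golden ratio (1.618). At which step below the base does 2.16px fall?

1.618ⁿ = 24 / 2.16 = 11.1111
n = ln(11.1111) / ln(1.618) = 2.4079 / 0.4812 ≈ 5.00

5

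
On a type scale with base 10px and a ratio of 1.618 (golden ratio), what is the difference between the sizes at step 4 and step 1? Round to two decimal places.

52.36px

Step 1: 10.0 × 1.618 = 16.1800px
Step 4: 10.0 × 1.618⁴ = 68.5353px
Difference: 68.5353 − 16.1800 = 52.3553px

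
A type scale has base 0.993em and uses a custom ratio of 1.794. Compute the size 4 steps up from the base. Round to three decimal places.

0.993 × 1.794⁴ = 0.993 × 10.35833 ≈ 10.286

10.286em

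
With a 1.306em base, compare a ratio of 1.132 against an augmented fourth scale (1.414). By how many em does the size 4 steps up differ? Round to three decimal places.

3.076em

At 1.132: 1.306 × 1.132⁴ = 2.14451em
Augmented fourth: 1.306 × 1.414⁴ = 5.22085em
Difference: 5.22085 − 2.14451 = 3.07634em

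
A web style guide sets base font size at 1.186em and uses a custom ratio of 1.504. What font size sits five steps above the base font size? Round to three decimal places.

1.186 × 1.504⁵ = 1.186 × 7.69554 ≈ 9.127

9.127em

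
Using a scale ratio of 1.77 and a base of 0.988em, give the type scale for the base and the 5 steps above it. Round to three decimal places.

Step 0: 0.988em
Step 1: 0.988 × 1.77 = 1.749
Step 2: 0.988 × 1.77² = 3.095
Step 3: 0.988 × 1.77³ = 5.479
Step 4: 0.988 × 1.77⁴ = 9.697
Step 5: 0.988 × 1.77⁵ = 17.164

0.988em, 1.749em, 3.095em, 5.479em, 9.697em, 17.164em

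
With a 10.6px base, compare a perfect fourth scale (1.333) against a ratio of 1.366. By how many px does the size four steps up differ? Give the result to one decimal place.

Perfect fourth: 10.6 × 1.333⁴ = 33.468px
At 1.366: 10.6 × 1.366⁴ = 36.907px
Difference: 36.907 − 33.468 = 3.439px

3.4px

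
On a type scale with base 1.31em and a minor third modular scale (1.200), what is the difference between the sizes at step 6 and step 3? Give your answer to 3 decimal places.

1.648em

Step 3: 1.31 × 1.200³ = 2.26368em
Step 6: 1.31 × 1.200⁶ = 3.91164em
Difference: 3.91164 − 2.26368 = 1.64796em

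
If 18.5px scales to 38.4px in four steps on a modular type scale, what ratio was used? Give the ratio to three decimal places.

r⁴ = 38.4 / 18.5, so r = (38.4/18.5)^(1/4).
r = 2.0757^(1/4) ≈ 1.2003

1.200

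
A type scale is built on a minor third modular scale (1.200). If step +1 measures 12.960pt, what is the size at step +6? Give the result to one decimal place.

32.2pt

Moving from step +1 to step +6 is 5 steps up, so multiply by r⁵.
12.960 × 1.200⁵ = 12.960 × 2.48832 ≈ 32.249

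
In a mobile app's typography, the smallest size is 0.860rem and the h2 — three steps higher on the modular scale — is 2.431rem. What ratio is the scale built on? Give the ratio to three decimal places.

1.414

r³ = 2.431 / 0.860, so r = (2.431/0.860)^(1/3).
r = 2.8267^(1/3) ≈ 1.4139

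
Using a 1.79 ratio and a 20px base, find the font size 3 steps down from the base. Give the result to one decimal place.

Every step multiplies by the scale ratio.
20.0 ÷ 1.79³ = 20.0 ÷ 5.73534 ≈ 3.49

3.5px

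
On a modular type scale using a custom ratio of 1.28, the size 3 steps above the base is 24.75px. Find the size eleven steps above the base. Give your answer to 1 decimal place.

178.3px

24.75 × 1.28⁸ = 24.75 × 7.20576 ≈ 178.343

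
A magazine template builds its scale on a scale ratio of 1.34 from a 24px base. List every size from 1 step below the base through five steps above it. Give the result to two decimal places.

17.91px, 24.00px, 32.16px, 43.09px, 57.75px, 77.38px, 103.69px

Step -1: 24.0 ÷ 1.34 = 17.91
Step 0: 24px
Step 1: 24.0 × 1.34 = 32.16
Step 2: 24.0 × 1.34² = 43.09
Step 3: 24.0 × 1.34³ = 57.75
Step 4: 24.0 × 1.34⁴ = 77.38
Step 5: 24.0 × 1.34⁵ = 103.69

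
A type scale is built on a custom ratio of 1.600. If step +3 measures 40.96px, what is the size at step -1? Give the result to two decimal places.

40.96 ÷ 1.600⁴ = 40.96 ÷ 6.55360 ≈ 6.250

6.25px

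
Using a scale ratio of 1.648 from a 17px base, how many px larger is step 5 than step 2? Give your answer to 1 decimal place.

160.5px

Step 2: 17.0 × 1.648² = 46.170px
Step 5: 17.0 × 1.648⁵ = 206.650px
Difference: 206.650 − 46.170 = 160.480px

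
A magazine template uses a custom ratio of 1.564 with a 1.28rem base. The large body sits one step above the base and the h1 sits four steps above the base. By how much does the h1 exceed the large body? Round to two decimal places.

Step 1: 1.28 × 1.564 = 2.0019rem
Step 4: 1.28 × 1.564⁴ = 7.6587rem
Difference: 7.6587 − 2.0019 = 5.6568rem

5.66rem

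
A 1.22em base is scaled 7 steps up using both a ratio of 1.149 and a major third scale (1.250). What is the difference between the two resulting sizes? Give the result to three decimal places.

2.592em

At 1.149: 1.22 × 1.149⁷ = 3.22552em
Major third: 1.22 × 1.250⁷ = 5.81741em
Difference: 5.81741 − 3.22552 = 2.59189em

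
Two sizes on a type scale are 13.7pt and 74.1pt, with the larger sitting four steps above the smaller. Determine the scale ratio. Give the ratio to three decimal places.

r⁴ = 74.1 / 13.7, so r = (74.1/13.7)^(1/4).
r = 5.4088^(1/4) ≈ 1.5250

1.525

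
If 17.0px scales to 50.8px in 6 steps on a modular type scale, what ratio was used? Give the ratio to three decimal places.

1.200

r⁶ = 50.8 / 17.0, so r = (50.8/17.0)^(1/6).
r = 2.9882^(1/6) ≈ 1.2002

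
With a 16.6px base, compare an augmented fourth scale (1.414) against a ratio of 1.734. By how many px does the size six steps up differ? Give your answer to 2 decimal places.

Augmented fourth: 16.6 × 1.414⁶ = 132.6797px
At 1.734: 16.6 × 1.734⁶ = 451.2349px
Difference: 451.2349 − 132.6797 = 318.5552px

318.56px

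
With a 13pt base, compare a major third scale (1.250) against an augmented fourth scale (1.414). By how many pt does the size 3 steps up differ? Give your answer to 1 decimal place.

11.4pt

Major third: 13.0 × 1.250³ = 25.391pt
Augmented fourth: 13.0 × 1.414³ = 36.753pt
Difference: 36.753 − 25.391 = 11.362pt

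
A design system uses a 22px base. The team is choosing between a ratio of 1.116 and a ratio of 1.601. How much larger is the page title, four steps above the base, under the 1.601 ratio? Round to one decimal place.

At 1.116: 22.0 × 1.116⁴ = 34.126px
At 1.601: 22.0 × 1.601⁴ = 144.540px
Difference: 144.540 − 34.126 = 110.414px

110.4px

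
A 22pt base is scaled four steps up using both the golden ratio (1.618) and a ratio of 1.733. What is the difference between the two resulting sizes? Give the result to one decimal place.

Golden ratio: 22.0 × 1.618⁴ = 150.778pt
At 1.733: 22.0 × 1.733⁴ = 198.434pt
Difference: 198.434 − 150.778 = 47.656pt

47.7pt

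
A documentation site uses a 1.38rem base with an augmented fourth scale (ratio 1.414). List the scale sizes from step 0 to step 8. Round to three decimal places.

1.380rem, 1.951rem, 2.759rem, 3.901rem, 5.517rem, 7.801rem, 11.030rem, 15.596rem, 22.053rem

Step 0: 1.38rem
Step 1: 1.38 × 1.414 = 1.951
Step 2: 1.38 × 1.414² = 2.759
Step 3: 1.38 × 1.414³ = 3.901
Step 4: 1.38 × 1.414⁴ = 5.517
Step 5: 1.38 × 1.414⁵ = 7.801
Step 6: 1.38 × 1.414⁶ = 11.030
Step 7: 1.38 × 1.414⁷ = 15.596
Step 8: 1.38 × 1.414⁸ = 22.053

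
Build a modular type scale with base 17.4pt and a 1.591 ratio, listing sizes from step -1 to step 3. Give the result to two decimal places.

10.94pt, 17.40pt, 27.68pt, 44.04pt, 70.07pt

Step -1: 17.4 ÷ 1.591 = 10.94
Step 0: 17.4pt
Step 1: 17.4 × 1.591 = 27.68
Step 2: 17.4 × 1.591² = 44.04
Step 3: 17.4 × 1.591³ = 70.07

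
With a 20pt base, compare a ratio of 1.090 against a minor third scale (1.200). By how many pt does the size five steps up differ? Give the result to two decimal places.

At 1.090: 20.0 × 1.090⁵ = 30.7725pt
Minor third: 20.0 × 1.200⁵ = 49.7664pt
Difference: 49.7664 − 30.7725 = 18.9939pt

18.99pt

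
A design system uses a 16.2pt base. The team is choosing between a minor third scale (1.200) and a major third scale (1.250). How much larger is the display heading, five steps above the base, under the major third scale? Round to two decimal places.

9.13pt

Minor third: 16.2 × 1.200⁵ = 40.3108pt
Major third: 16.2 × 1.250⁵ = 49.4385pt
Difference: 49.4385 − 40.3108 = 9.1277pt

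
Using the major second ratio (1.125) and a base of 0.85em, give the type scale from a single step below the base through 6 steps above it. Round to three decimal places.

0.756em, 0.850em, 0.956em, 1.076em, 1.210em, 1.362em, 1.532em, 1.723em

Step -1: 0.85 ÷ 1.125 = 0.756
Step 0: 0.85em
Step 1: 0.85 × 1.125 = 0.956
Step 2: 0.85 × 1.125² = 1.076
Step 3: 0.85 × 1.125³ = 1.210
Step 4: 0.85 × 1.125⁴ = 1.362
Step 5: 0.85 × 1.125⁵ = 1.532
Step 6: 0.85 × 1.125⁶ = 1.723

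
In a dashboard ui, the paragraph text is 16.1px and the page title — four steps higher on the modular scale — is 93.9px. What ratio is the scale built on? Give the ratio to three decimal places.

1.554

r⁴ = 93.9 / 16.1, so r = (93.9/16.1)^(1/4).
r = 5.8323^(1/4) ≈ 1.5540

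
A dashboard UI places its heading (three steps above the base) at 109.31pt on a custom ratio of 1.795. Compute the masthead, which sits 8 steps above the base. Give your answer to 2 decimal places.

The gap is 8 − (3) = 5 steps, so the factor is 1.795^5.
109.31 × 1.795⁵ = 109.31 × 18.63469 ≈ 2036.958

2036.96pt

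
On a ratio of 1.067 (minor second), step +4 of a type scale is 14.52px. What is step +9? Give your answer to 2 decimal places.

20.08px

14.52 × 1.067⁵ = 14.52 × 1.38300 ≈ 20.081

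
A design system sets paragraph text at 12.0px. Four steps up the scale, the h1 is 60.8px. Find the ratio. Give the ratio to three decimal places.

The ratio satisfies 12.0 × r⁴ = 60.8, so r = (60.8 / 12.0)^(1/4).
r = 5.0667^(1/4) ≈ 1.5003

1.500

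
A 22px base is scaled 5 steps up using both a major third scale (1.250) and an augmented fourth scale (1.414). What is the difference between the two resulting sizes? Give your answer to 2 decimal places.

Major third: 22.0 × 1.250⁵ = 67.1387px
Augmented fourth: 22.0 × 1.414⁵ = 124.3569px
Difference: 124.3569 − 67.1387 = 57.2182px

57.22px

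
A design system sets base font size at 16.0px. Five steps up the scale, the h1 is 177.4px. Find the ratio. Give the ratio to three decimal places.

r⁵ = 177.4 / 16.0, so r = (177.4/16.0)^(1/5).
r = 11.0875^(1/5) ≈ 1.6180

1.618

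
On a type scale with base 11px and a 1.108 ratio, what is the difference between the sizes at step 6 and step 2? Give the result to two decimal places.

Step 2: 11.0 × 1.108² = 13.5043px
Step 6: 11.0 × 1.108⁶ = 20.3531px
Difference: 20.3531 − 13.5043 = 6.8488px

6.85px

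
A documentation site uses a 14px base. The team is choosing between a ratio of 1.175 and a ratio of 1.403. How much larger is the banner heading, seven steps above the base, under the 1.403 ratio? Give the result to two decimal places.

106.52px

At 1.175: 14.0 × 1.175⁷ = 43.2905px
At 1.403: 14.0 × 1.403⁷ = 149.8069px
Difference: 149.8069 − 43.2905 = 106.5164px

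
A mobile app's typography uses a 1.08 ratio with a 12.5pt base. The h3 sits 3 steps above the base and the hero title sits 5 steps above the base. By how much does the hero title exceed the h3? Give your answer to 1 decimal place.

2.6pt

Step 3: 12.5 × 1.08³ = 15.746pt
Step 5: 12.5 × 1.08⁵ = 18.367pt
Difference: 18.367 − 15.746 = 2.621pt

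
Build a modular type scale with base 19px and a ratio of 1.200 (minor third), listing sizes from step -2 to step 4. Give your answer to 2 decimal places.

Step -2: 19.0 ÷ 1.200² = 13.19
Step -1: 19.0 ÷ 1.200 = 15.83
Step 0: 19px
Step 1: 19.0 × 1.200 = 22.80
Step 2: 19.0 × 1.200² = 27.36
Step 3: 19.0 × 1.200³ = 32.83
Step 4: 19.0 × 1.200⁴ = 39.40

13.19px, 15.83px, 19.00px, 22.80px, 27.36px, 32.83px, 39.40px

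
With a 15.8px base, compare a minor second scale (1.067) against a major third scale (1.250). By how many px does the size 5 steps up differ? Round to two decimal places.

26.37px

Minor second: 15.8 × 1.067⁵ = 21.8514px
Major third: 15.8 × 1.250⁵ = 48.2178px
Difference: 48.2178 − 21.8514 = 26.3664px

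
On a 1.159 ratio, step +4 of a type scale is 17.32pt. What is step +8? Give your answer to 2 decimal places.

31.25pt

The gap is 8 − (4) = 4 steps, so the factor is 1.159^4.
17.32 × 1.159⁴ = 17.32 × 1.80440 ≈ 31.252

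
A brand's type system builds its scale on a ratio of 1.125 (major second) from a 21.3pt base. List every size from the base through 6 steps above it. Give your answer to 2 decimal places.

21.30pt, 23.96pt, 26.96pt, 30.33pt, 34.12pt, 38.38pt, 43.18pt

Step 0: 21.3pt
Step 1: 21.3 × 1.125 = 23.96
Step 2: 21.3 × 1.125² = 26.96
Step 3: 21.3 × 1.125³ = 30.33
Step 4: 21.3 × 1.125⁴ = 34.12
Step 5: 21.3 × 1.125⁵ = 38.38
Step 6: 21.3 × 1.125⁶ = 43.18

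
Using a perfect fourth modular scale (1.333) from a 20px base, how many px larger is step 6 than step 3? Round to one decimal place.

64.8px

Step 3: 20.0 × 1.333³ = 47.372px
Step 6: 20.0 × 1.333⁶ = 112.205px
Difference: 112.205 − 47.372 = 64.833px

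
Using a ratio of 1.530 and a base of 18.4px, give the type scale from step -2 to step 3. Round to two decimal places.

Step -2: 18.4 ÷ 1.530² = 7.86
Step -1: 18.4 ÷ 1.530 = 12.03
Step 0: 18.4px
Step 1: 18.4 × 1.530 = 28.15
Step 2: 18.4 × 1.530² = 43.07
Step 3: 18.4 × 1.530³ = 65.90

7.86px, 12.03px, 18.40px, 28.15px, 43.07px, 65.90px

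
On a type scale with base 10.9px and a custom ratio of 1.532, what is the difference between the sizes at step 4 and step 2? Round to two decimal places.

Step 2: 10.9 × 1.532² = 25.5826px
Step 4: 10.9 × 1.532⁴ = 60.0429px
Difference: 60.0429 − 25.5826 = 34.4603px

34.46px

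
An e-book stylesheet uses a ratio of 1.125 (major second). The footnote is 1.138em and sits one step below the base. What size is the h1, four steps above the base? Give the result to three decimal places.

2.051em

The gap is 4 − (-1) = 5 steps, so the factor is 1.125^5.
1.138 × 1.125⁵ = 1.138 × 1.80203 ≈ 2.051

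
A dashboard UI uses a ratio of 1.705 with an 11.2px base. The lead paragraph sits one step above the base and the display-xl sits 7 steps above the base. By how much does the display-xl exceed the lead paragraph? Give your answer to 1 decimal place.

450.0px

Step 1: 11.2 × 1.705 = 19.096px
Step 7: 11.2 × 1.705⁷ = 469.125px
Difference: 469.125 − 19.096 = 450.029px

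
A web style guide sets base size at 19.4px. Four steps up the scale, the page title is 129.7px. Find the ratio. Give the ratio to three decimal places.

The ratio satisfies 19.4 × r⁴ = 129.7, so r = (129.7 / 19.4)^(1/4).
r = 6.6856^(1/4) ≈ 1.6080

1.608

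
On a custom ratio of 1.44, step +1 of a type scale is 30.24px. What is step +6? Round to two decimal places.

187.24px

30.24 × 1.44⁵ = 30.24 × 6.19174 ≈ 187.238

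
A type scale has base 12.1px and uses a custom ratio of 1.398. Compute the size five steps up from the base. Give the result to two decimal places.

64.61px

12.1 × 1.398⁵ = 12.1 × 5.33993 ≈ 64.61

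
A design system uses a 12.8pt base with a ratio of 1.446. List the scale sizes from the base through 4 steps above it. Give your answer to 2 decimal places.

Step 0: 12.8pt
Step 1: 12.8 × 1.446 = 18.51
Step 2: 12.8 × 1.446² = 26.76
Step 3: 12.8 × 1.446³ = 38.70
Step 4: 12.8 × 1.446⁴ = 55.96

12.80pt, 18.51pt, 26.76pt, 38.70pt, 55.96pt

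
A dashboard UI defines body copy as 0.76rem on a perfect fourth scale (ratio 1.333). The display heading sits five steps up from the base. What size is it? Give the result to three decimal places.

3.199rem

0.76 × 1.333⁵ = 0.76 × 4.20873 ≈ 3.199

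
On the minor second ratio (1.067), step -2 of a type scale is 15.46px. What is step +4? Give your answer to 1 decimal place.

22.8px

15.46 × 1.067⁶ = 15.46 × 1.47566 ≈ 22.814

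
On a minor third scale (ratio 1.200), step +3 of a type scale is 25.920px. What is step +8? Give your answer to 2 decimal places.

64.50px

25.920 × 1.200⁵ = 25.920 × 2.48832 ≈ 64.497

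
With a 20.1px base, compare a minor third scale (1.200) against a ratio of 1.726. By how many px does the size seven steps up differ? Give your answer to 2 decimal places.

845.22px

Minor third: 20.1 × 1.200⁷ = 72.0219px
At 1.726: 20.1 × 1.726⁷ = 917.2371px
Difference: 917.2371 − 72.0219 = 845.2152px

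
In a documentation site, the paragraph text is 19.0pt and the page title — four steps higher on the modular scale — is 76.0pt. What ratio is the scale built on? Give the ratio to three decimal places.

The ratio satisfies 19.0 × r⁴ = 76.0, so r = (76.0 / 19.0)^(1/4).
r = 4.0000^(1/4) ≈ 1.4142

1.414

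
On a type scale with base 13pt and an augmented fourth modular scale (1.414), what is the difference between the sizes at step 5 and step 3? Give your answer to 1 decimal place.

36.7pt

Step 3: 13.0 × 1.414³ = 36.753pt
Step 5: 13.0 × 1.414⁵ = 73.484pt
Difference: 73.484 − 36.753 = 36.731pt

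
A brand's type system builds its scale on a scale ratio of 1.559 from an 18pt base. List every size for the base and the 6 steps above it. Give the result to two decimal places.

18.00pt, 28.06pt, 43.75pt, 68.20pt, 106.33pt, 165.77pt, 258.43pt

Step 0: 18pt
Step 1: 18.0 × 1.559 = 28.06
Step 2: 18.0 × 1.559² = 43.75
Step 3: 18.0 × 1.559³ = 68.20
Step 4: 18.0 × 1.559⁴ = 106.33
Step 5: 18.0 × 1.559⁵ = 165.77
Step 6: 18.0 × 1.559⁶ = 258.43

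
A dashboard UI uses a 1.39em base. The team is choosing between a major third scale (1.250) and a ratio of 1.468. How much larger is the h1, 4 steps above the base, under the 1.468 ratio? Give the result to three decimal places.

3.062em

Major third: 1.39 × 1.250⁴ = 3.39355em
At 1.468: 1.39 × 1.468⁴ = 6.45534em
Difference: 6.45534 − 3.39355 = 3.06179em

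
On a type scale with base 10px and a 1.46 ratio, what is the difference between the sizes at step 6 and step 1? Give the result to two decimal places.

Step 1: 10.0 × 1.46 = 14.6000px
Step 6: 10.0 × 1.46⁶ = 96.8539px
Difference: 96.8539 − 14.6000 = 82.2539px

82.25px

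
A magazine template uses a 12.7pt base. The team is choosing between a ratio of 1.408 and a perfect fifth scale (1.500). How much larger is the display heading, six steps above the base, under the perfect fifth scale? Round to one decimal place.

45.7pt

At 1.408: 12.7 × 1.408⁶ = 98.951pt
Perfect fifth: 12.7 × 1.500⁶ = 144.661pt
Difference: 144.661 − 98.951 = 45.710pt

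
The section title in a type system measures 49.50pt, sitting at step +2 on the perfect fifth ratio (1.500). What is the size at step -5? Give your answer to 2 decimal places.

Moving from step +2 to step -5 is 7 steps down, so divide by r⁷.
49.50 ÷ 1.500⁷ = 49.50 ÷ 17.08594 ≈ 2.897

2.90pt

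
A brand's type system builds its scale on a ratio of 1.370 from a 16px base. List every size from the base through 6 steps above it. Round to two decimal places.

16.00px, 21.92px, 30.03px, 41.14px, 56.36px, 77.22px, 105.79px

Step 0: 16px
Step 1: 16.0 × 1.370 = 21.92
Step 2: 16.0 × 1.370² = 30.03
Step 3: 16.0 × 1.370³ = 41.14
Step 4: 16.0 × 1.370⁴ = 56.36
Step 5: 16.0 × 1.370⁵ = 77.22
Step 6: 16.0 × 1.370⁶ = 105.79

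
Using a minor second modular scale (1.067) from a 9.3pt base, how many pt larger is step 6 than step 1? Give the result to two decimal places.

3.80pt

Step 1: 9.3 × 1.067 = 9.9231pt
Step 6: 9.3 × 1.067⁶ = 13.7236pt
Difference: 13.7236 − 9.9231 = 3.8005pt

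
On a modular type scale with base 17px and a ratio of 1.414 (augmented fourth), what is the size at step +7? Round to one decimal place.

192.1px

17.0 × 1.414⁷ = 17.0 × 11.30175 ≈ 192.13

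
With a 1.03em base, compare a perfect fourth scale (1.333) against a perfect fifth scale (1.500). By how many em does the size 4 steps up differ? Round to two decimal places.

1.96em

Perfect fourth: 1.03 × 1.333⁴ = 3.2521em
Perfect fifth: 1.03 × 1.500⁴ = 5.2144em
Difference: 5.2144 − 3.2521 = 1.9623em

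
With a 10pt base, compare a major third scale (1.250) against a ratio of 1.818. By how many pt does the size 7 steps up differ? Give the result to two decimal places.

Major third: 10.0 × 1.250⁷ = 47.6837pt
At 1.818: 10.0 × 1.818⁷ = 656.3827pt
Difference: 656.3827 − 47.6837 = 608.6990pt

608.70pt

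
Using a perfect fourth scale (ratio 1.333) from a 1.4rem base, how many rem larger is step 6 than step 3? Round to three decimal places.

4.538rem

Step 3: 1.4 × 1.333³ = 3.31603rem
Step 6: 1.4 × 1.333⁶ = 7.85433rem
Difference: 7.85433 − 3.31603 = 4.53830rem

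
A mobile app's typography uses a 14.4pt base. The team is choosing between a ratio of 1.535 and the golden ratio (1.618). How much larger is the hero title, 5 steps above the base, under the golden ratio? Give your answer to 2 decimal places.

36.96pt

At 1.535: 14.4 × 1.535⁵ = 122.7169pt
Golden ratio: 14.4 × 1.618⁵ = 159.6817pt
Difference: 159.6817 − 122.7169 = 36.9648pt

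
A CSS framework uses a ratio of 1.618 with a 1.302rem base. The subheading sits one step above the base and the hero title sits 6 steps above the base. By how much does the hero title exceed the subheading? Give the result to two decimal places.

Step 1: 1.302 × 1.618 = 2.1066rem
Step 6: 1.302 × 1.618⁶ = 23.3605rem
Difference: 23.3605 − 2.1066 = 21.2539rem

21.25rem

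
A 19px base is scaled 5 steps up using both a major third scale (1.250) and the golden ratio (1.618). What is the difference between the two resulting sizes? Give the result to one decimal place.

Major third: 19.0 × 1.250⁵ = 57.983px
Golden ratio: 19.0 × 1.618⁵ = 210.691px
Difference: 210.691 − 57.983 = 152.708px

152.7px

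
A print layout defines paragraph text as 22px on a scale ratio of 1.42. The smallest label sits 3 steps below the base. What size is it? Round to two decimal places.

22.0 ÷ 1.42³ = 22.0 ÷ 2.86329 ≈ 7.68

7.68px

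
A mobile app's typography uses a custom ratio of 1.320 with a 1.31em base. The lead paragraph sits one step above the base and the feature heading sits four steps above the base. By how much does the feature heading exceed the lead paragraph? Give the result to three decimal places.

Step 1: 1.31 × 1.320 = 1.72920em
Step 4: 1.31 × 1.320⁴ = 3.97710em
Difference: 3.97710 − 1.72920 = 2.24790em

2.248em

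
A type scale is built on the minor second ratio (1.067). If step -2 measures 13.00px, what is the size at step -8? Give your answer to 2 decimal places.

8.81px

13.00 ÷ 1.067⁶ = 13.00 ÷ 1.47566 ≈ 8.810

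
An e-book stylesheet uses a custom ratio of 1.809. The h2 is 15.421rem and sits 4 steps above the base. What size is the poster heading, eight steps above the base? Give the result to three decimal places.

15.421 × 1.809⁴ = 15.421 × 10.70913 ≈ 165.146

165.146rem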